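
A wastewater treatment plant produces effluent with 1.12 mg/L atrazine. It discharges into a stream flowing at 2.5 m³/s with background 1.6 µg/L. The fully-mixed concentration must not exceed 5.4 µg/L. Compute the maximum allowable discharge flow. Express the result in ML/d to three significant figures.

0.736 ML/d

1.6 µg/L = 0.0016 mg/L.
5.4 µg/L = 0.0054 mg/L.
Mass balance at complete mixing: C_std·(Q_w + Q_r) = Q_w·C_e + Q_r·C_b.
Rearranging, Q_w = Q_r·(C_std − C_b)/(C_e − C_std) = 2.5·(0.0054 − 0.0016) / (1.12 − 0.0054) = 0.008523 m³/s.
= 0.7364 ML/d.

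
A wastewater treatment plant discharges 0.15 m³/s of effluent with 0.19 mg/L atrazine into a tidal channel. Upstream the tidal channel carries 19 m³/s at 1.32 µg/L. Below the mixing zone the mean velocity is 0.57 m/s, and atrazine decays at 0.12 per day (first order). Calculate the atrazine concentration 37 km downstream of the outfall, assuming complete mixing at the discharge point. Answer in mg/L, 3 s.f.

1.32 µg/L = 0.00132 mg/L.
After complete mixing, C₀ = (0.15·0.19 + 19·0.00132) / 19.15 = 0.002798 mg/L.
Travel time t = 3.7e+04 m / 0.57 m/s = 6.491e+04 s = 0.7513 d.
C = 0.002798·exp(−0.12·0.7513) = 0.002798·0.9138 = 0.002557 mg/L.

0.00256 mg/L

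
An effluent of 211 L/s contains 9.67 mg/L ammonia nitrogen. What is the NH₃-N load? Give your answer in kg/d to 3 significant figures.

176 kg/d

211 L/s = 0.211 m³/s.
Mass flux = Q·C = 0.211 m³/s × 9.67 g/m³ = 2.04 g/s.
= 2.04 g/s × 86.4 = 176.3 kg/d.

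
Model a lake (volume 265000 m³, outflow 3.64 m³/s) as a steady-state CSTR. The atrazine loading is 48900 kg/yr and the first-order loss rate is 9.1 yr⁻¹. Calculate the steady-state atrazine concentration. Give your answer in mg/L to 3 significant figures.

0.417 mg/L

Outflow Q = 3.64 m³/s × 3.156e+07 s/yr = 1.149e+08 m³/yr.
Steady-state CSTR mass balance: W = Q·C + k·V·C, so C = W/(Q + kV).
Q + kV = 1.149e+08 + 9.1·265000 = 1.173e+08 m³/yr.
C = 48900/1.173e+08 = 0.0004169 kg/m³ = 0.4169 mg/L.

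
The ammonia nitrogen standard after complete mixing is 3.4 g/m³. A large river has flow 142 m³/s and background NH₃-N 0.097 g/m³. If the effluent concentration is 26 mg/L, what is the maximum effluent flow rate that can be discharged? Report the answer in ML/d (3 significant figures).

Mass balance at complete mixing: C_std·(Q_w + Q_r) = Q_w·C_e + Q_r·C_b.
Rearranging, Q_w = Q_r·(C_std − C_b)/(C_e − C_std) = 142·(3.4 − 0.097) / (26 − 3.4) = 20.75 m³/s.
= 1793 ML/d.

1790 ML/d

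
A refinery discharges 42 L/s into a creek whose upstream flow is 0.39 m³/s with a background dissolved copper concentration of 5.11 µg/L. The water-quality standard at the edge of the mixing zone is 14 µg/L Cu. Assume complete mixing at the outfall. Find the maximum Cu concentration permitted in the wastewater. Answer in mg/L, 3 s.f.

0.0965 mg/L

42 L/s = 0.042 m³/s.
5.11 µg/L = 0.00511 mg/L.
14 µg/L = 0.014 mg/L.
Mass balance: 0.014·0.432 = 0.042·Cₑ + 0.39·0.00511.
Cₑ = (0.006048 − 0.001993) / 0.042 = 0.09655 mg/L.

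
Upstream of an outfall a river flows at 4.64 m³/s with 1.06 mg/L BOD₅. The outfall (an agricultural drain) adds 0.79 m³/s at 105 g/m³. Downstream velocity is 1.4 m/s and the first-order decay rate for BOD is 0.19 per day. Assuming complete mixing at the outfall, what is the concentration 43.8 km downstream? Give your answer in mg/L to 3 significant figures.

15.1 mg/L

After complete mixing, C₀ = (0.79·105 + 4.64·1.06) / 5.43 = 16.18 mg/L.
Travel time t = 4.38e+04 m / 1.4 m/s = 3.129e+04 s = 0.3621 d.
C = 16.18·exp(−0.19·0.3621) = 16.18·0.9335 = 15.11 mg/L.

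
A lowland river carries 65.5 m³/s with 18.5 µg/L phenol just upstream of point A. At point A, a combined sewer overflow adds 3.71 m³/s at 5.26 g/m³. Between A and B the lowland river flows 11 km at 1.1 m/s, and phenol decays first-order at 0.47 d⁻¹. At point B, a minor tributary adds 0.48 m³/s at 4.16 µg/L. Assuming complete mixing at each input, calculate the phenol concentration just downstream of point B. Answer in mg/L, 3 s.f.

18.5 µg/L = 0.0185 mg/L.
After input A: C = (65.5·0.0185 + 3.71·5.26) / 69.21 = 0.2995 mg/L.
Over the 11 km reach to input B (t = 1e+04 s = 0.1157 d), decay gives C = 0.2995·exp(−0.47·0.1157) = 0.2836 mg/L.
4.16 µg/L = 0.00416 mg/L.
After input B: C = (69.21·0.2836 + 0.48·0.00416) / 69.69 = 0.2817 mg/L.

0.282 mg/L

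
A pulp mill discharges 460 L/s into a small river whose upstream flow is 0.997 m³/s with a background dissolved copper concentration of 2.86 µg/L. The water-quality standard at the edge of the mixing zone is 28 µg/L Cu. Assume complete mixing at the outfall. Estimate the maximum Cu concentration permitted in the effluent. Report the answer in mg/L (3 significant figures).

0.0825 mg/L

460 L/s = 0.46 m³/s.
2.86 µg/L = 0.00286 mg/L.
28 µg/L = 0.028 mg/L.
Mass balance: 0.028·1.457 = 0.46·Cₑ + 0.997·0.00286.
Cₑ = (0.0408 − 0.002851) / 0.46 = 0.08249 mg/L.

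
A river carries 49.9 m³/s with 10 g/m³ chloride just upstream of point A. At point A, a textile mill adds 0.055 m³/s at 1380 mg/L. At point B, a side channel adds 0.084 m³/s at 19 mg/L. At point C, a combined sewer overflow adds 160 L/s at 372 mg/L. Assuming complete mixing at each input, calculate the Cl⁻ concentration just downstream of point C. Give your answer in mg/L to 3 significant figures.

After input A: C = (49.9·10 + 0.055·1380) / 49.95 = 11.51 mg/L.
After input B: C = (49.95·11.51 + 0.084·19) / 50.04 = 11.52 mg/L.
160 L/s = 0.16 m³/s.
After input C: C = (50.04·11.52 + 0.16·372) / 50.2 = 12.67 mg/L.

12.7 mg/L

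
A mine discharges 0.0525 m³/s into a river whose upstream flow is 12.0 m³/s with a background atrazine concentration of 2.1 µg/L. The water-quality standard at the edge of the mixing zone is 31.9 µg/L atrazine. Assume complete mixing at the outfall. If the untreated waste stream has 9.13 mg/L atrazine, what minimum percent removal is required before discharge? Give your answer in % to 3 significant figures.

2.1 µg/L = 0.0021 mg/L.
31.9 µg/L = 0.0319 mg/L.
Mass balance: 0.0319·12.05 = 0.0525·Cₑ + 12·0.0021.
Cₑ = (0.3845 − 0.0252) / 0.0525 = 6.843 mg/L.
Required removal = 1 − 6.843/9.13 = 25.05 %.

25.0 %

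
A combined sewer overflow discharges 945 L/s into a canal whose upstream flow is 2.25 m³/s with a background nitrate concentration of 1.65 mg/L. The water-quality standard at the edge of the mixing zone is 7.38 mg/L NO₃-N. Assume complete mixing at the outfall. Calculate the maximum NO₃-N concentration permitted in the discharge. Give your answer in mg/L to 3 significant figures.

945 L/s = 0.945 m³/s.
Mass balance: 7.38·3.195 = 0.945·Cₑ + 2.25·1.65.
Cₑ = (23.58 − 3.712) / 0.945 = 21.02 mg/L.

21.0 mg/L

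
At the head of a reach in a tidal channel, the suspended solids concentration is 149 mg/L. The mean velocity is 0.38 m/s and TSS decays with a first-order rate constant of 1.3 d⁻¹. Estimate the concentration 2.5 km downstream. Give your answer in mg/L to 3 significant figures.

135 mg/L

Travel time t = 2.5 km / 0.38 m/s = 2500/0.38 = 6579 s = 0.07615 d.
First-order decay: C = 149·exp(−1.3·0.07615) = 149·0.9058 = 135 mg/L.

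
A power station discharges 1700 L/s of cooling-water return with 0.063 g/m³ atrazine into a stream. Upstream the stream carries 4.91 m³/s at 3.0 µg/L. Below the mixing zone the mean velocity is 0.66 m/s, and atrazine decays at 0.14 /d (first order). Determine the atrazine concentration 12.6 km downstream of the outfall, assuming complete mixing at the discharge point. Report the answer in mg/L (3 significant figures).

0.0179 mg/L

1700 L/s = 1.7 m³/s.
3.0 µg/L = 0.003 mg/L.
After complete mixing, C₀ = (1.7·0.063 + 4.91·0.003) / 6.61 = 0.01843 mg/L.
Travel time t = 1.26e+04 m / 0.66 m/s = 1.909e+04 s = 0.221 d.
C = 0.01843·exp(−0.14·0.221) = 0.01843·0.9695 = 0.01787 mg/L.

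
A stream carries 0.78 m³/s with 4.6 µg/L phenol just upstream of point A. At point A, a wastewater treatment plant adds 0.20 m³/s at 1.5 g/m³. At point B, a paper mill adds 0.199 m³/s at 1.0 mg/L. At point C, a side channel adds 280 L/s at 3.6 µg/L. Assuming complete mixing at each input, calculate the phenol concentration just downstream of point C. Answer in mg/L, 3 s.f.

0.345 mg/L

4.6 µg/L = 0.0046 mg/L.
After input A: C = (0.78·0.0046 + 0.2·1.5) / 0.98 = 0.3098 mg/L.
After input B: C = (0.98·0.3098 + 0.199·1) / 1.179 = 0.4263 mg/L.
280 L/s = 0.28 m³/s.
3.6 µg/L = 0.0036 mg/L.
After input C: C = (1.179·0.4263 + 0.28·0.0036) / 1.459 = 0.3452 mg/L.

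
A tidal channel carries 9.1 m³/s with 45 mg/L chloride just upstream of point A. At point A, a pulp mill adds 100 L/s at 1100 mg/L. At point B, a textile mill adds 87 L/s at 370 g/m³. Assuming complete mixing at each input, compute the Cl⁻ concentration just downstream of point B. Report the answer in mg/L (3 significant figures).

59.4 mg/L

100 L/s = 0.1 m³/s.
After input A: C = (9.1·45 + 0.1·1100) / 9.2 = 56.47 mg/L.
87 L/s = 0.087 m³/s.
After input B: C = (9.2·56.47 + 0.087·370) / 9.287 = 59.4 mg/L.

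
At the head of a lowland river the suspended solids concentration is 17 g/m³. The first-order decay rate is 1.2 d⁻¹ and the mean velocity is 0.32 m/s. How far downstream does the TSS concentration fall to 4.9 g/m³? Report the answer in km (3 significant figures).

From C = C₀·e^(−kt), t = ln(C₀/C)/k = ln(17/4.9)/1.2 = 1.244/1.2 = 1.037 d.
Distance = v·t = 0.32 m/s × 8.957e+04 s = 2.866e+04 m = 28.66 km.

28.7 km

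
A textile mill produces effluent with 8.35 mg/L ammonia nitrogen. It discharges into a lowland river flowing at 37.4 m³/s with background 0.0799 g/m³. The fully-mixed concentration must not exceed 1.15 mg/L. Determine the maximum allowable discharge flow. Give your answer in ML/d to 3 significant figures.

Mass balance at complete mixing: C_std·(Q_w + Q_r) = Q_w·C_e + Q_r·C_b.
Rearranging, Q_w = Q_r·(C_std − C_b)/(C_e − C_std) = 37.4·(1.15 − 0.0799) / (8.35 − 1.15) = 5.559 m³/s.
= 480.3 ML/d.

480 ML/d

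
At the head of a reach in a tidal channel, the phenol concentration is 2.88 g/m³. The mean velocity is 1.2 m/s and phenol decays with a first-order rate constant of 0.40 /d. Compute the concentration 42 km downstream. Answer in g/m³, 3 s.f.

2.45 g/m³

Travel time t = 42 km / 1.2 m/s = 4.2e+04/1.2 = 3.5e+04 s = 0.4051 d.
First-order decay: C = 2.88·exp(−0.40·0.4051) = 2.88·0.8504 = 2.449 g/m³.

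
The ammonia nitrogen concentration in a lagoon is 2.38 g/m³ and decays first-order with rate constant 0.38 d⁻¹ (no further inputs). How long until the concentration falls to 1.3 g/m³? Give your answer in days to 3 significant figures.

t = ln(C₀/C)/k = ln(2.38/1.3)/0.38 = 0.6047/0.38 = 1.591 d.

1.59 d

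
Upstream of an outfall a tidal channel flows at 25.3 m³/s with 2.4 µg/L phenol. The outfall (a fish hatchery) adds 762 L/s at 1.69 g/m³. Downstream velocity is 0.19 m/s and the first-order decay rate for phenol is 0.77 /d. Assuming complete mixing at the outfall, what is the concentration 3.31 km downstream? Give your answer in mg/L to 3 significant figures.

762 L/s = 0.762 m³/s.
2.4 µg/L = 0.0024 mg/L.
After complete mixing, C₀ = (0.762·1.69 + 25.3·0.0024) / 26.06 = 0.05174 mg/L.
Travel time t = 3310 m / 0.19 m/s = 1.742e+04 s = 0.2016 d.
C = 0.05174·exp(−0.77·0.2016) = 0.05174·0.8562 = 0.0443 mg/L.

0.0443 mg/L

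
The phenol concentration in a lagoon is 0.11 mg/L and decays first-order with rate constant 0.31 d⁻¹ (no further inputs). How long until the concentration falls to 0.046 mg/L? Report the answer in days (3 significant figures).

t = ln(C₀/C)/k = ln(0.11/0.046)/0.31 = 0.8718/0.31 = 2.812 d.

2.81 d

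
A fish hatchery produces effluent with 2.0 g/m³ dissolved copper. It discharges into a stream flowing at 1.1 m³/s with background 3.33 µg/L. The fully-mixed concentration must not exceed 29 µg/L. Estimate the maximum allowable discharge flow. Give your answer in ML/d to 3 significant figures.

1.24 ML/d

3.33 µg/L = 0.00333 mg/L.
29 µg/L = 0.029 mg/L.
Mass balance at complete mixing: C_std·(Q_w + Q_r) = Q_w·C_e + Q_r·C_b.
Rearranging, Q_w = Q_r·(C_std − C_b)/(C_e − C_std) = 1.1·(0.029 − 0.00333) / (2 − 0.029) = 0.01433 m³/s.
= 1.238 ML/d.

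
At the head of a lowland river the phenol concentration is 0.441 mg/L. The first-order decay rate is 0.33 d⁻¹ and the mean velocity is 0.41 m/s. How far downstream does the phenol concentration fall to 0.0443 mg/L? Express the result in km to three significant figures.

247 km

From C = C₀·e^(−kt), t = ln(C₀/C)/k = ln(0.441/0.0443)/0.33 = 2.298/0.33 = 6.964 d.
Distance = v·t = 0.41 m/s × 6.017e+05 s = 2.467e+05 m = 246.7 km.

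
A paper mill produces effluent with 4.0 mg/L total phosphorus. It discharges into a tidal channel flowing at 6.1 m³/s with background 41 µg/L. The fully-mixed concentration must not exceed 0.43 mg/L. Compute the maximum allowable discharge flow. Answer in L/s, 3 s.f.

41 µg/L = 0.041 mg/L.
Mass balance at complete mixing: C_std·(Q_w + Q_r) = Q_w·C_e + Q_r·C_b.
Rearranging, Q_w = Q_r·(C_std − C_b)/(C_e − C_std) = 6.1·(0.43 − 0.041) / (4 − 0.43) = 0.6647 m³/s.
= 664.7 L/s.

665 L/s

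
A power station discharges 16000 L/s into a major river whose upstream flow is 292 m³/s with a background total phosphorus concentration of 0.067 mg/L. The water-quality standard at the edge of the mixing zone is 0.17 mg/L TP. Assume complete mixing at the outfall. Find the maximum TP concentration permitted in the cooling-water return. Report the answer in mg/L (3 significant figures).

16000 L/s = 16 m³/s.
Mass balance: 0.17·308 = 16·Cₑ + 292·0.067.
Cₑ = (52.36 − 19.56) / 16 = 2.05 mg/L.

2.05 mg/L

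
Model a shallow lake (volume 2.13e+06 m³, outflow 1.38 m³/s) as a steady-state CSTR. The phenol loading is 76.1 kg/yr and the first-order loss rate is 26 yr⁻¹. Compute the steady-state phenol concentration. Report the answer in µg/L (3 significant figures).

0.769 µg/L

Outflow Q = 1.38 m³/s × 3.156e+07 s/yr = 4.355e+07 m³/yr.
Steady-state CSTR mass balance: W = Q·C + k·V·C, so C = W/(Q + kV).
Q + kV = 4.355e+07 + 26·2.13e+06 = 9.893e+07 m³/yr.
C = 76.1/9.893e+07 = 7.692e-07 kg/m³ = 0.0007692 mg/L = 0.7692 µg/L.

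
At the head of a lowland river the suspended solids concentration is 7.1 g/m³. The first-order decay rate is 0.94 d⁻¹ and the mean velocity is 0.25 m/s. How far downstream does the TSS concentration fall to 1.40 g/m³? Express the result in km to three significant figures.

37.3 km

From C = C₀·e^(−kt), t = ln(C₀/C)/k = ln(7.1/1.40)/0.94 = 1.624/0.94 = 1.727 d.
Distance = v·t = 0.25 m/s × 1.492e+05 s = 3.731e+04 m = 37.31 km.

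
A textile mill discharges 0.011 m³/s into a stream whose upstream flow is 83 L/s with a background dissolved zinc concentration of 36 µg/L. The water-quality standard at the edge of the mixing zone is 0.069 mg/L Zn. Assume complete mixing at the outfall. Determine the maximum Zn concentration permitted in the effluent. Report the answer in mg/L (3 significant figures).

0.318 mg/L

83 L/s = 0.083 m³/s.
36 µg/L = 0.036 mg/L.
Mass balance: 0.069·0.094 = 0.011·Cₑ + 0.083·0.036.
Cₑ = (0.006486 − 0.002988) / 0.011 = 0.318 mg/L.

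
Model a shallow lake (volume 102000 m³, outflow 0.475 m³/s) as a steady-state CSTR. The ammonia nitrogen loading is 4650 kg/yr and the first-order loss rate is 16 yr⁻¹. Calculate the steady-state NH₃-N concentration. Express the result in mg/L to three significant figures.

Outflow Q = 0.475 m³/s × 3.156e+07 s/yr = 1.499e+07 m³/yr.
Steady-state CSTR mass balance: W = Q·C + k·V·C, so C = W/(Q + kV).
Q + kV = 1.499e+07 + 16·102000 = 1.662e+07 m³/yr.
C = 4650/1.662e+07 = 0.0002798 kg/m³ = 0.2798 mg/L.

0.280 mg/L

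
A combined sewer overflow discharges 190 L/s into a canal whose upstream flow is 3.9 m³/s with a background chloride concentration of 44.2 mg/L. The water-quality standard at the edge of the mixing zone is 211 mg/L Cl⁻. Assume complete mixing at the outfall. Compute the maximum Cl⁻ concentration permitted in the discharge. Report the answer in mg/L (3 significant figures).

3630 mg/L

190 L/s = 0.19 m³/s.
Mass balance: 211·4.09 = 0.19·Cₑ + 3.9·44.2.
Cₑ = (863 − 172.4) / 0.19 = 3635 mg/L.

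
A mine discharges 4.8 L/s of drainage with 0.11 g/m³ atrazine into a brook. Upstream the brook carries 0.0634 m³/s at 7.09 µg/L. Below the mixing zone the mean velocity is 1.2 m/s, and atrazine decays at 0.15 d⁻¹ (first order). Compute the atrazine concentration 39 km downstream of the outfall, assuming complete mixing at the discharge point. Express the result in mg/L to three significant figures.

4.8 L/s = 0.0048 m³/s.
7.09 µg/L = 0.00709 mg/L.
After complete mixing, C₀ = (0.0048·0.11 + 0.0634·0.00709) / 0.0682 = 0.01433 mg/L.
Travel time t = 3.9e+04 m / 1.2 m/s = 3.25e+04 s = 0.3762 d.
C = 0.01433·exp(−0.15·0.3762) = 0.01433·0.9451 = 0.01355 mg/L.

0.0135 mg/L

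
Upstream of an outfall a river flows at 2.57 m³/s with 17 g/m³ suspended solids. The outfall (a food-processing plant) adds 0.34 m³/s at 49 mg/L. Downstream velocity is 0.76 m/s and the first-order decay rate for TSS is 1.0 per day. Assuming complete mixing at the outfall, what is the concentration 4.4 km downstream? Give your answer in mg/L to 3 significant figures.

19.4 mg/L

After complete mixing, C₀ = (0.34·49 + 2.57·17) / 2.91 = 20.74 mg/L.
Travel time t = 4400 m / 0.76 m/s = 5789 s = 0.06701 d.
C = 20.74·exp(−1.0·0.06701) = 20.74·0.9352 = 19.39 mg/L.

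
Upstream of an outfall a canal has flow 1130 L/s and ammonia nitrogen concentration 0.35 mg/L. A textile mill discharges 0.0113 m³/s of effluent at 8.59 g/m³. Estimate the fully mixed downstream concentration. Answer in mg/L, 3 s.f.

0.432 mg/L

1130 L/s = 1.13 m³/s.
Flow-weighted mixing gives C = (0.0113·8.59 + 1.13·0.35) / (0.0113 + 1.13) = 0.4926/1.141 = 0.4316 mg/L.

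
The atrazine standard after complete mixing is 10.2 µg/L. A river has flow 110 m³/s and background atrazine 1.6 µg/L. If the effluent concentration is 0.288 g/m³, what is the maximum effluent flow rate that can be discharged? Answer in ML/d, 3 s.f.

294 ML/d

1.6 µg/L = 0.0016 mg/L.
10.2 µg/L = 0.0102 mg/L.
Mass balance at complete mixing: C_std·(Q_w + Q_r) = Q_w·C_e + Q_r·C_b.
Rearranging, Q_w = Q_r·(C_std − C_b)/(C_e − C_std) = 110·(0.0102 − 0.0016) / (0.288 − 0.0102) = 3.405 m³/s.
= 294.2 ML/d.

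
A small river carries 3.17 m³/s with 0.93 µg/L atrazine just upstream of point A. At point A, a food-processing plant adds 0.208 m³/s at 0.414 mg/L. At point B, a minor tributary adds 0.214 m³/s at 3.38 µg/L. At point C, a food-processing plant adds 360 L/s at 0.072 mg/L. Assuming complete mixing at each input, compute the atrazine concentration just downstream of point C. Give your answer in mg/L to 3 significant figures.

0.0293 mg/L

0.93 µg/L = 0.00093 mg/L.
After input A: C = (3.17·0.00093 + 0.208·0.414) / 3.378 = 0.02636 mg/L.
3.38 µg/L = 0.00338 mg/L.
After input B: C = (3.378·0.02636 + 0.214·0.00338) / 3.592 = 0.025 mg/L.
360 L/s = 0.36 m³/s.
After input C: C = (3.592·0.025 + 0.36·0.072) / 3.952 = 0.02928 mg/L.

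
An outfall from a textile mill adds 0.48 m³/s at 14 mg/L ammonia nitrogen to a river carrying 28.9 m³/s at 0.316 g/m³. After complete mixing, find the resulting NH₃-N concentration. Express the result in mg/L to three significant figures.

0.540 mg/L

Flow-weighted mixing gives C = (0.48·14 + 28.9·0.316) / (0.48 + 28.9) = 15.85/29.38 = 0.5396 mg/L.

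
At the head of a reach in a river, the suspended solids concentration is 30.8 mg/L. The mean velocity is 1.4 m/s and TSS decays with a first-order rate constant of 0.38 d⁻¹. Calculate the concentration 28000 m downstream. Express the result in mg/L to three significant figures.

28.2 mg/L

Travel time t = 28000 m / 1.4 m/s = 2.8e+04/1.4 = 2e+04 s = 0.2315 d.
First-order decay: C = 30.8·exp(−0.38·0.2315) = 30.8·0.9158 = 28.21 mg/L.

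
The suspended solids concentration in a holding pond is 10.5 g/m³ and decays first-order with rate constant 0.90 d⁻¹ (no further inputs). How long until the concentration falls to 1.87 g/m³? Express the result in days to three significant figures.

t = ln(C₀/C)/k = ln(10.5/1.87)/0.90 = 1.725/0.90 = 1.917 d.

1.92 d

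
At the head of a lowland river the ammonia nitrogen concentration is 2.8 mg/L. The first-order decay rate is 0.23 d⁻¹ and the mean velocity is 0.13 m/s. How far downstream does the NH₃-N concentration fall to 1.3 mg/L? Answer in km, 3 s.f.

37.5 km

From C = C₀·e^(−kt), t = ln(C₀/C)/k = ln(2.8/1.3)/0.23 = 0.7673/0.23 = 3.336 d.
Distance = v·t = 0.13 m/s × 2.882e+05 s = 3.747e+04 m = 37.47 km.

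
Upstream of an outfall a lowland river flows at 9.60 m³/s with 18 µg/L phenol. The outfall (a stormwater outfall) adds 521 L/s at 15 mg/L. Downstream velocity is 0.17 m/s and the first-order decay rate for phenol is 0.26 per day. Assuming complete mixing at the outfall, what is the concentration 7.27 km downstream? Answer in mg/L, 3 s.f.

521 L/s = 0.521 m³/s.
18 µg/L = 0.018 mg/L.
After complete mixing, C₀ = (0.521·15 + 9.6·0.018) / 10.12 = 0.7892 mg/L.
Travel time t = 7270 m / 0.17 m/s = 4.276e+04 s = 0.495 d.
C = 0.7892·exp(−0.26·0.495) = 0.7892·0.8792 = 0.6939 mg/L.

0.694 mg/L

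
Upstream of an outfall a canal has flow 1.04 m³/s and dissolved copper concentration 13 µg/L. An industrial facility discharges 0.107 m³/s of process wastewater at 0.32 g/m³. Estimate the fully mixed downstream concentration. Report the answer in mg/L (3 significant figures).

13 µg/L = 0.013 mg/L.
Conservation of mass across the mixing zone: C = (0.107·0.32 + 1.04·0.013) / (0.107 + 1.04) = 0.04776/1.147 = 0.04164 mg/L.

0.0416 mg/L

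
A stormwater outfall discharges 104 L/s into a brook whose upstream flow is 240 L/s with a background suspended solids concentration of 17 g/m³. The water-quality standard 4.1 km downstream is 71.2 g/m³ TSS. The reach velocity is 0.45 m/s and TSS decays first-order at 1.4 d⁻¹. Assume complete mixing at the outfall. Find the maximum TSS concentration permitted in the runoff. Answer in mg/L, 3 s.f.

104 L/s = 0.104 m³/s.
240 L/s = 0.24 m³/s.
Travel time to the compliance point: t = 4100/0.45 = 9111 s = 0.1055 d; decay factor exp(−1.4·0.1055) = 0.8627.
So the concentration just after mixing may be at most 71.2/0.8627 = 82.53 mg/L.
Mass balance: 82.53·0.344 = 0.104·Cₑ + 0.24·17.
Cₑ = (28.39 − 4.08) / 0.104 = 233.7 mg/L.

234 mg/L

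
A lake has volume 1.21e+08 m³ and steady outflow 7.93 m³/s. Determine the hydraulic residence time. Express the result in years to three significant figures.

Q = 7.93 m³/s × 3.156e+07 s/yr = 2.503e+08 m³/yr.
Hydraulic residence time τ = V/Q = 1.21e+08/2.503e+08 = 0.4835 yr.

0.484 yr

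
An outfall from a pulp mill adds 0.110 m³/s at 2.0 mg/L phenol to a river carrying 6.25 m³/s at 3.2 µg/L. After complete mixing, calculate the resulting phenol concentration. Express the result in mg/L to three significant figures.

3.2 µg/L = 0.0032 mg/L.
By mass balance at complete mixing, C = (0.11·2 + 6.25·0.0032) / (0.11 + 6.25) = 0.24/6.36 = 0.03774 mg/L.

0.0377 mg/L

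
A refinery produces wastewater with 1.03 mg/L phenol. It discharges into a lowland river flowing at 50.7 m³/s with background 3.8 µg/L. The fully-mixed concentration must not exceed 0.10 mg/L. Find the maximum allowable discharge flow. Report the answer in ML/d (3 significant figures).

3.8 µg/L = 0.0038 mg/L.
Mass balance at complete mixing: C_std·(Q_w + Q_r) = Q_w·C_e + Q_r·C_b.
Rearranging, Q_w = Q_r·(C_std − C_b)/(C_e − C_std) = 50.7·(0.1 − 0.0038) / (1.03 − 0.1) = 5.244 m³/s.
= 453.1 ML/d.

453 ML/d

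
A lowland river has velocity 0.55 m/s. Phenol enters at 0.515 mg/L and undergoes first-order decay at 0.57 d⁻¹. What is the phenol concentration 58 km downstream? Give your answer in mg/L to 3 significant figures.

Travel time t = 58 km / 0.55 m/s = 5.8e+04/0.55 = 1.055e+05 s = 1.221 d.
First-order decay: C = 0.515·exp(−0.57·1.221) = 0.515·0.4987 = 0.2568 mg/L.

0.257 mg/L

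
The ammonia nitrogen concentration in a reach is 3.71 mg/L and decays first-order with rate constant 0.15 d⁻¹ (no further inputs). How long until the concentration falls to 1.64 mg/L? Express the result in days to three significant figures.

t = ln(C₀/C)/k = ln(3.71/1.64)/0.15 = 0.8163/0.15 = 5.442 d.

5.44 d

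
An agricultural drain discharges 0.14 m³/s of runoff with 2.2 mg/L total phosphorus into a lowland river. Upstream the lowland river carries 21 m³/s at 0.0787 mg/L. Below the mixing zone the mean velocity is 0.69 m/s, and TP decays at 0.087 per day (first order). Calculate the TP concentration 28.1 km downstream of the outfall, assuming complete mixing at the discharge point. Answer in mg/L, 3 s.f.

0.0890 mg/L

After complete mixing, C₀ = (0.14·2.2 + 21·0.0787) / 21.14 = 0.09275 mg/L.
Travel time t = 2.81e+04 m / 0.69 m/s = 4.072e+04 s = 0.4713 d.
C = 0.09275·exp(−0.087·0.4713) = 0.09275·0.9598 = 0.08902 mg/L.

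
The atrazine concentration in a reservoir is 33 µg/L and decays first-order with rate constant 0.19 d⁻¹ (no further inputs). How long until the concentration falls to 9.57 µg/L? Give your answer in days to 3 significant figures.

t = ln(C₀/C)/k = ln(33/9.57)/0.19 = 1.238/0.19 = 6.515 d.

6.52 d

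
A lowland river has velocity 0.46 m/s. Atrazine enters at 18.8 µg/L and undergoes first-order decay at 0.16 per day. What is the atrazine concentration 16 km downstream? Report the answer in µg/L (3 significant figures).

17.6 µg/L

Travel time t = 16 km / 0.46 m/s = 1.6e+04/0.46 = 3.478e+04 s = 0.4026 d.
First-order decay: C = 18.8·exp(−0.16·0.4026) = 18.8·0.9376 = 17.63 µg/L.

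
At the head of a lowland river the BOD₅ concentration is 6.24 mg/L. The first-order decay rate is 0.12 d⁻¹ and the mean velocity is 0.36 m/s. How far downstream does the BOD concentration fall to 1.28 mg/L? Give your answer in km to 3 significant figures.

From C = C₀·e^(−kt), t = ln(C₀/C)/k = ln(6.24/1.28)/0.12 = 1.584/0.12 = 13.2 d.
Distance = v·t = 0.36 m/s × 1.141e+06 s = 4.106e+05 m = 410.6 km.

411 km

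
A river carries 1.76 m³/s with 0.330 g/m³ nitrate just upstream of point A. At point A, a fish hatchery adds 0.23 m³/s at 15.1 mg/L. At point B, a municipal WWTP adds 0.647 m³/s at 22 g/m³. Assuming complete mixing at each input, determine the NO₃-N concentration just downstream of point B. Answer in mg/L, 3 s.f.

After input A: C = (1.76·0.33 + 0.23·15.1) / 1.99 = 2.037 mg/L.
After input B: C = (1.99·2.037 + 0.647·22) / 2.637 = 6.935 mg/L.

6.94 mg/L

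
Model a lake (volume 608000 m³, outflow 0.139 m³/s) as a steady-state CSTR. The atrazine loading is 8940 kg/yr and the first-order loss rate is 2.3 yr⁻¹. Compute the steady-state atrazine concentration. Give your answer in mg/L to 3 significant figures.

1.55 mg/L

Outflow Q = 0.139 m³/s × 3.156e+07 s/yr = 4.387e+06 m³/yr.
Steady-state CSTR mass balance: W = Q·C + k·V·C, so C = W/(Q + kV).
Q + kV = 4.387e+06 + 2.3·608000 = 5.785e+06 m³/yr.
C = 8940/5.785e+06 = 0.001545 kg/m³ = 1.545 mg/L.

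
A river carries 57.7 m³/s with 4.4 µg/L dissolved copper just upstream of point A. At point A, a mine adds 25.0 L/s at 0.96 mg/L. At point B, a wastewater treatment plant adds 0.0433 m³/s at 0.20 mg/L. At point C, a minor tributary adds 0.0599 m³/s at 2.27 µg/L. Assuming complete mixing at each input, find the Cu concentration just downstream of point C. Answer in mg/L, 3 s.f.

4.4 µg/L = 0.0044 mg/L.
25.0 L/s = 0.025 m³/s.
After input A: C = (57.7·0.0044 + 0.025·0.96) / 57.73 = 0.004814 mg/L.
After input B: C = (57.73·0.004814 + 0.0433·0.2) / 57.77 = 0.00496 mg/L.
2.27 µg/L = 0.00227 mg/L.
After input C: C = (57.77·0.00496 + 0.0599·0.00227) / 57.83 = 0.004957 mg/L.

0.00496 mg/L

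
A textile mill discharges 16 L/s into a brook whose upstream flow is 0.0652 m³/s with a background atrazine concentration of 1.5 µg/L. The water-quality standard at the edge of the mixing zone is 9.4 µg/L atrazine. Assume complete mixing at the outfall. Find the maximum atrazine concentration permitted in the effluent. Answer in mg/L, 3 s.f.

0.0416 mg/L

16 L/s = 0.016 m³/s.
1.5 µg/L = 0.0015 mg/L.
9.4 µg/L = 0.0094 mg/L.
Mass balance: 0.0094·0.0812 = 0.016·Cₑ + 0.0652·0.0015.
Cₑ = (0.0007633 − 9.78e-05) / 0.016 = 0.04159 mg/L.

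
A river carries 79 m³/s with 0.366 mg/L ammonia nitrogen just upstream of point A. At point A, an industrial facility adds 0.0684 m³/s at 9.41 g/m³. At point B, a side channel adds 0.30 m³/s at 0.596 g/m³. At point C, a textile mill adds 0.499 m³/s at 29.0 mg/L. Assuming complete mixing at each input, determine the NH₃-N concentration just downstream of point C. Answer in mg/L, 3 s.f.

After input A: C = (79·0.366 + 0.0684·9.41) / 79.07 = 0.3738 mg/L.
After input B: C = (79.07·0.3738 + 0.3·0.596) / 79.37 = 0.3747 mg/L.
After input C: C = (79.37·0.3747 + 0.499·29) / 79.87 = 0.5535 mg/L.

0.554 mg/L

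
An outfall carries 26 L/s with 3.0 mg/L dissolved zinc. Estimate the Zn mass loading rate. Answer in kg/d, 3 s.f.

6.74 kg/d

26 L/s = 0.026 m³/s.
Mass flux = Q·C = 0.026 m³/s × 3 g/m³ = 0.078 g/s.
= 0.078 g/s × 86.4 = 6.739 kg/d.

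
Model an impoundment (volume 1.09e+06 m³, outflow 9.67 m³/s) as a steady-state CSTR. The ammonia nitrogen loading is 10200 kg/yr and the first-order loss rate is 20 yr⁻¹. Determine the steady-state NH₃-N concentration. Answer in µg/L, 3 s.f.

Outflow Q = 9.67 m³/s × 3.156e+07 s/yr = 3.052e+08 m³/yr.
Steady-state CSTR mass balance: W = Q·C + k·V·C, so C = W/(Q + kV).
Q + kV = 3.052e+08 + 20·1.09e+06 = 3.27e+08 m³/yr.
C = 10200/3.27e+08 = 3.12e-05 kg/m³ = 0.0312 mg/L = 31.2 µg/L.

31.2 µg/L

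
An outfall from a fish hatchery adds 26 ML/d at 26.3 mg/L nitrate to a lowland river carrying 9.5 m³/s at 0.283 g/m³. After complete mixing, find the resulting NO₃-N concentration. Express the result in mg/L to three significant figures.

1.08 mg/L

26 ML/d = 0.3009 m³/s.
By mass balance at complete mixing, C = (0.3009·26.3 + 9.5·0.283) / (0.3009 + 9.5) = 10.6/9.801 = 1.082 mg/L.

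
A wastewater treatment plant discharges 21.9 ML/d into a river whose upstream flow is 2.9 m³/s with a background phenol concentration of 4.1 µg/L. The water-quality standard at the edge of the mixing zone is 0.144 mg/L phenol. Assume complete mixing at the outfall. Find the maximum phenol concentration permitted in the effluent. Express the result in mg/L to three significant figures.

21.9 ML/d = 0.2535 m³/s.
4.1 µg/L = 0.0041 mg/L.
Mass balance: 0.144·3.153 = 0.2535·Cₑ + 2.9·0.0041.
Cₑ = (0.4541 − 0.01189) / 0.2535 = 1.745 mg/L.

1.74 mg/L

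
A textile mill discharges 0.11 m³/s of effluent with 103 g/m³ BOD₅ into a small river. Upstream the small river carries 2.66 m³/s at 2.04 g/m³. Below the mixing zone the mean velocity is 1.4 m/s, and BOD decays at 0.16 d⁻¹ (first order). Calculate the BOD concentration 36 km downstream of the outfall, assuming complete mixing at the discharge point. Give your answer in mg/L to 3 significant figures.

5.77 mg/L

After complete mixing, C₀ = (0.11·103 + 2.66·2.04) / 2.77 = 6.049 mg/L.
Travel time t = 3.6e+04 m / 1.4 m/s = 2.571e+04 s = 0.2976 d.
C = 6.049·exp(−0.16·0.2976) = 6.049·0.9535 = 5.768 mg/L.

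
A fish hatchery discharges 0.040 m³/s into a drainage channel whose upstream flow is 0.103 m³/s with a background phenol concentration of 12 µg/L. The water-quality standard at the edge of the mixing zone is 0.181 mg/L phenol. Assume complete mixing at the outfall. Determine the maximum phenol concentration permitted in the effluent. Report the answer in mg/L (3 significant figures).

0.616 mg/L

12 µg/L = 0.012 mg/L.
Mass balance: 0.181·0.143 = 0.04·Cₑ + 0.103·0.012.
Cₑ = (0.02588 − 0.001236) / 0.04 = 0.6162 mg/L.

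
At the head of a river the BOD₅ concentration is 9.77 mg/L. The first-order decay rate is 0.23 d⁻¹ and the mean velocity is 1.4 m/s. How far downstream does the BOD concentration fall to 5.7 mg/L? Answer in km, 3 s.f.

283 km

From C = C₀·e^(−kt), t = ln(C₀/C)/k = ln(9.77/5.7)/0.23 = 0.5389/0.23 = 2.343 d.
Distance = v·t = 1.4 m/s × 2.024e+05 s = 2.834e+05 m = 283.4 km.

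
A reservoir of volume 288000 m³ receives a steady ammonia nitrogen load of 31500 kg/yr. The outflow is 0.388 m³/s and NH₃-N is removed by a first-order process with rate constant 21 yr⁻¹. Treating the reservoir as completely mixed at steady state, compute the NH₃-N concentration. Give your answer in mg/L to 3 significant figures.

Outflow Q = 0.388 m³/s × 3.156e+07 s/yr = 1.224e+07 m³/yr.
Steady-state CSTR mass balance: W = Q·C + k·V·C, so C = W/(Q + kV).
Q + kV = 1.224e+07 + 21·288000 = 1.829e+07 m³/yr.
C = 31500/1.829e+07 = 0.001722 kg/m³ = 1.722 mg/L.

1.72 mg/L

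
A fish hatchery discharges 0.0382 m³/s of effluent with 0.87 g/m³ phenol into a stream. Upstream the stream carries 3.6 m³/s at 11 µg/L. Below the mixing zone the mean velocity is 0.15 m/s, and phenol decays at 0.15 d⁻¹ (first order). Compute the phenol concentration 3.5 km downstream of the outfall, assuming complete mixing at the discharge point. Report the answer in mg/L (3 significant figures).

0.0192 mg/L

11 µg/L = 0.011 mg/L.
After complete mixing, C₀ = (0.0382·0.87 + 3.6·0.011) / 3.638 = 0.02002 mg/L.
Travel time t = 3500 m / 0.15 m/s = 2.333e+04 s = 0.2701 d.
C = 0.02002·exp(−0.15·0.2701) = 0.02002·0.9603 = 0.01922 mg/L.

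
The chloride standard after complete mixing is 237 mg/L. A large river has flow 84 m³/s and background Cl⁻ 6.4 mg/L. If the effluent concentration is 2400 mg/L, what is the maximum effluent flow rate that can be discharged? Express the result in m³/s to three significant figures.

8.96 m³/s

Mass balance at complete mixing: C_std·(Q_w + Q_r) = Q_w·C_e + Q_r·C_b.
Rearranging, Q_w = Q_r·(C_std − C_b)/(C_e − C_std) = 84·(237 − 6.4) / (2400 − 237) = 8.955 m³/s.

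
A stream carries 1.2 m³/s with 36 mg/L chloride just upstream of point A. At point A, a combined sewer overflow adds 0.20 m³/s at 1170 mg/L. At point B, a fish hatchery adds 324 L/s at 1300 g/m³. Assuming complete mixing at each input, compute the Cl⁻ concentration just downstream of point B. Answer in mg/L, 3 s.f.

After input A: C = (1.2·36 + 0.2·1170) / 1.4 = 198 mg/L.
324 L/s = 0.324 m³/s.
After input B: C = (1.4·198 + 0.324·1300) / 1.724 = 405.1 mg/L.

405 mg/L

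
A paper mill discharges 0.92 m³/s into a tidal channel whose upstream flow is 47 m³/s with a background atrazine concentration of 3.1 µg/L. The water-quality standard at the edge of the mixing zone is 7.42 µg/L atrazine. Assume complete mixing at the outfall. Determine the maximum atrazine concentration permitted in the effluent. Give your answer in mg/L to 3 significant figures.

3.1 µg/L = 0.0031 mg/L.
7.42 µg/L = 0.00742 mg/L.
Mass balance: 0.00742·47.92 = 0.92·Cₑ + 47·0.0031.
Cₑ = (0.3556 − 0.1457) / 0.92 = 0.2281 mg/L.

0.228 mg/L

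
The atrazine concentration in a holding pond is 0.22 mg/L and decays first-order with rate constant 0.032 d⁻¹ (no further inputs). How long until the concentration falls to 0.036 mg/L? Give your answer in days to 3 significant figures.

t = ln(C₀/C)/k = ln(0.22/0.036)/0.032 = 1.81/0.032 = 56.57 d.

56.6 d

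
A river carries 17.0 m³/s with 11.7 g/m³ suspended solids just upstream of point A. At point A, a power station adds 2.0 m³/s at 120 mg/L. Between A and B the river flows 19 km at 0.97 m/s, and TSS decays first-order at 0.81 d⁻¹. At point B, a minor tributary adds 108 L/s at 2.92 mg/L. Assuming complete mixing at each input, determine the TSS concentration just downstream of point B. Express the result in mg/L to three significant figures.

19.1 mg/L

After input A: C = (17·11.7 + 2·120) / 19 = 23.1 mg/L.
Over the 19 km reach to input B (t = 1.959e+04 s = 0.2267 d), decay gives C = 23.1·exp(−0.81·0.2267) = 19.22 mg/L.
108 L/s = 0.108 m³/s.
After input B: C = (19·19.22 + 0.108·2.92) / 19.11 = 19.13 mg/L.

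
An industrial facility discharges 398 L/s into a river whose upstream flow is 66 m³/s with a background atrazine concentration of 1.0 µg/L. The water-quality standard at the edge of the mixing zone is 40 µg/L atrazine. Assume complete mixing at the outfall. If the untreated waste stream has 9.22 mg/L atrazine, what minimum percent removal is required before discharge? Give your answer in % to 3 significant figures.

29.4 %

398 L/s = 0.398 m³/s.
1.0 µg/L = 0.001 mg/L.
40 µg/L = 0.04 mg/L.
Mass balance: 0.04·66.4 = 0.398·Cₑ + 66·0.001.
Cₑ = (2.656 − 0.066) / 0.398 = 6.507 mg/L.
Required removal = 1 − 6.507/9.22 = 29.42 %.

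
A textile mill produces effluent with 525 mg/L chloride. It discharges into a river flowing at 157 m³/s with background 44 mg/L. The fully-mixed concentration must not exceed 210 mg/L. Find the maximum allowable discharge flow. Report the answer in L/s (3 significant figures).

Mass balance at complete mixing: C_std·(Q_w + Q_r) = Q_w·C_e + Q_r·C_b.
Rearranging, Q_w = Q_r·(C_std − C_b)/(C_e − C_std) = 157·(210 − 44) / (525 − 210) = 82.74 m³/s.
= 8.274e+04 L/s.

82700 L/s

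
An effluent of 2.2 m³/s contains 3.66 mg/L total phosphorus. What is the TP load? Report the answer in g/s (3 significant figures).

Mass flux = Q·C = 2.2 m³/s × 3.66 g/m³ = 8.052 g/s.

8.05 g/s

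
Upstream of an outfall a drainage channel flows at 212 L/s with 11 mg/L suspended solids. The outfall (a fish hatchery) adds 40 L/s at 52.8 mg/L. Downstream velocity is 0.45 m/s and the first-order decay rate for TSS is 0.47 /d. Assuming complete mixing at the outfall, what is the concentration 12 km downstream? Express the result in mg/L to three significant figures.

40 L/s = 0.04 m³/s.
212 L/s = 0.212 m³/s.
After complete mixing, C₀ = (0.04·52.8 + 0.212·11) / 0.252 = 17.63 mg/L.
Travel time t = 1.2e+04 m / 0.45 m/s = 2.667e+04 s = 0.3086 d.
C = 17.63·exp(−0.47·0.3086) = 17.63·0.865 = 15.25 mg/L.

15.3 mg/L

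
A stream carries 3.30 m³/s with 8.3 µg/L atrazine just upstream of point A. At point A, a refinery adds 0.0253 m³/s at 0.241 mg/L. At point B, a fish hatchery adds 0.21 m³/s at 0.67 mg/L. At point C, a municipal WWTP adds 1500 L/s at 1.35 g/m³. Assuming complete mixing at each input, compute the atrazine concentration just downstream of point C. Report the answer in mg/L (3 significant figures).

0.437 mg/L

8.3 µg/L = 0.0083 mg/L.
After input A: C = (3.3·0.0083 + 0.0253·0.241) / 3.325 = 0.01007 mg/L.
After input B: C = (3.325·0.01007 + 0.21·0.67) / 3.535 = 0.04927 mg/L.
1500 L/s = 1.5 m³/s.
After input C: C = (3.535·0.04927 + 1.5·1.35) / 5.035 = 0.4368 mg/L.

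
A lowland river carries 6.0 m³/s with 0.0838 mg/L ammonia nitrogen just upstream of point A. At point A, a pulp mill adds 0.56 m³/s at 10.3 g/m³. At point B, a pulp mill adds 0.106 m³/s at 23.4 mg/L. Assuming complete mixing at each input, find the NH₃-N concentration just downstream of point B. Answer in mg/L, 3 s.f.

1.31 mg/L

After input A: C = (6·0.0838 + 0.56·10.3) / 6.56 = 0.9559 mg/L.
After input B: C = (6.56·0.9559 + 0.106·23.4) / 6.666 = 1.313 mg/L.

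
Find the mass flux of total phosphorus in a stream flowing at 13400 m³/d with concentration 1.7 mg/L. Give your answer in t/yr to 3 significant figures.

8.32 t/yr

13400 m³/d = 0.1551 m³/s.
Mass flux = Q·C = 0.1551 m³/s × 1.7 g/m³ = 0.2637 g/s.
= 0.2637 g/s × 31.56 = 8.32 t/yr.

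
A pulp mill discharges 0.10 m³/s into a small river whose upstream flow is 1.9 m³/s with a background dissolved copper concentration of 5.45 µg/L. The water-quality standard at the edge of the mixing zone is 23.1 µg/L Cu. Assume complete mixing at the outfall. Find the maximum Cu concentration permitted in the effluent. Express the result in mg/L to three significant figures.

0.358 mg/L

5.45 µg/L = 0.00545 mg/L.
23.1 µg/L = 0.0231 mg/L.
Mass balance: 0.0231·2 = 0.1·Cₑ + 1.9·0.00545.
Cₑ = (0.0462 − 0.01035) / 0.1 = 0.3584 mg/L.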